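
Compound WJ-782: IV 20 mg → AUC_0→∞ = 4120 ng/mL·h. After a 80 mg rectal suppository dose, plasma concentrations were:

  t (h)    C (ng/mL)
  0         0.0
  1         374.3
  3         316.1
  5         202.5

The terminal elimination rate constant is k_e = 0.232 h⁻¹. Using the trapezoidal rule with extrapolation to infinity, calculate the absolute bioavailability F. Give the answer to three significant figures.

Trapezoidal AUC_0→5 (rectal suppository):
  [0→1]: (0.0+374.3)/2 × 1 = 187.15
  [1→3]: (374.3+316.1)/2 × 2 = 690.4
  [3→5]: (316.1+202.5)/2 × 2 = 518.6
  Sum = 1396.15 ng/mL·h
Tail: C_last/k_e = 202.5/0.232 = 872.845
AUC_0→∞ (rectal suppository) = 1396.15 + 872.845 = 2268.995 ng/mL·h
F = (AUC_ev/D_ev)/(AUC_iv/D_iv) = (2268.995/80)/(4120/20) = 28.3624/206 = 0.1377

F = 0.138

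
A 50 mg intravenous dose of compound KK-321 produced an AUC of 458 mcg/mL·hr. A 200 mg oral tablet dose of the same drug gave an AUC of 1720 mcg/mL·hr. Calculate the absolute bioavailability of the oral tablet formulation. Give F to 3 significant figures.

F = (AUC_ev / D_ev) / (AUC_iv / D_iv)
  = (1720/200) / (458/50)
  = 8.6 / 9.16 = 0.9389

F = 0.939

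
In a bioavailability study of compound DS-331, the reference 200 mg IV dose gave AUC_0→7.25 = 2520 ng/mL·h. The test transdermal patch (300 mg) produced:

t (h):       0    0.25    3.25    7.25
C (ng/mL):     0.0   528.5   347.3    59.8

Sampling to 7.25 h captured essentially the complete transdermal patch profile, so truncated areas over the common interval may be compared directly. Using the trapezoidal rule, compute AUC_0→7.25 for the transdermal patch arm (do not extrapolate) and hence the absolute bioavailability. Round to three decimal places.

Trapezoidal AUC_0→7.25 (transdermal patch):
  [0→0.25]: (0.0+528.5)/2 × 0.25 = 66.0625
  [0.25→3.25]: (528.5+347.3)/2 × 3 = 1313.7
  [3.25→7.25]: (347.3+59.8)/2 × 4 = 814.2
  Sum = 2193.9625 ng/mL·h
F = (AUC_ev/D_ev)/(AUC_iv/D_iv) = (2193.9625/300)/(2520/200) = 7.31321/12.6 = 0.5804

F = 0.580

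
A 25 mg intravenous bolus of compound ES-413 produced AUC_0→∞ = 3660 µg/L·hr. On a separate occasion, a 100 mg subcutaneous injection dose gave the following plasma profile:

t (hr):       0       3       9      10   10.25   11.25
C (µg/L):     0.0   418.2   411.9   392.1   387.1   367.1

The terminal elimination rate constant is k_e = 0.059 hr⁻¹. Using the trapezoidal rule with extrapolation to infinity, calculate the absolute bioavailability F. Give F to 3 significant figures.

F = 0.698

Trapezoidal AUC_0→11.25 (subcutaneous injection):
  [0→3]: (0.0+418.2)/2 × 3 = 627.3
  [3→9]: (418.2+411.9)/2 × 6 = 2490.3
  [9→10]: (411.9+392.1)/2 × 1 = 402.0
  [10→10.25]: (392.1+387.1)/2 × 0.25 = 97.4
  [10.25→11.25]: (387.1+367.1)/2 × 1 = 377.1
  Sum = 3994.1 µg/L·hr
Tail: C_last/k_e = 367.1/0.059 = 6222.034
AUC_0→∞ (subcutaneous injection) = 3994.1 + 6222.034 = 10216.134 µg/L·hr
F = (AUC_ev/D_ev)/(AUC_iv/D_iv) = (10216.134/100)/(3660/25) = 102.16134/146.4 = 0.6978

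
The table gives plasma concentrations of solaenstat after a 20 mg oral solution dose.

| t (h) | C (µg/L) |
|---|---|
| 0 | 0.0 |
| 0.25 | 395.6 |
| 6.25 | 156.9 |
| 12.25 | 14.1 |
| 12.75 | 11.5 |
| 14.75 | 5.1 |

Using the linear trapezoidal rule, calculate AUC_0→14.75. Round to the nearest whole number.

Trapezoidal AUC_0→14.75:
  [0→0.25]: (0.0+395.6)/2 × 0.25 = 49.45
  [0.25→6.25]: (395.6+156.9)/2 × 6 = 1657.5
  [6.25→12.25]: (156.9+14.1)/2 × 6 = 513.0
  [12.25→12.75]: (14.1+11.5)/2 × 0.5 = 6.4
  [12.75→14.75]: (11.5+5.1)/2 × 2 = 16.6
  Sum = 2242.95 µg/L·h

AUC = 2243 µg/L·h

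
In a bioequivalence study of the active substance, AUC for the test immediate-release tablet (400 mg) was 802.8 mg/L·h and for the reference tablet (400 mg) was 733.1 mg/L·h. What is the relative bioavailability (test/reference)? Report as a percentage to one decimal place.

F_rel = (AUC_test/D_test) / (AUC_ref/D_ref)
      = (802.8/400) / (733.1/400)
      = 2.007 / 1.83275 = 1.0951 = 109.51%

F_rel = 109.5%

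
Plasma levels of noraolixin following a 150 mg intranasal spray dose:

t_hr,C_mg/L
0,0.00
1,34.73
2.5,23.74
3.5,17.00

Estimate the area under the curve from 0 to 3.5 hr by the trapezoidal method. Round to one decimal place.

Trapezoidal AUC_0→3.5:
  [0→1]: (0.00+34.73)/2 × 1 = 17.365
  [1→2.5]: (34.73+23.74)/2 × 1.5 = 43.8525
  [2.5→3.5]: (23.74+17.00)/2 × 1 = 20.37
  Sum = 81.5875 mg/L·hr

AUC = 81.6 mg/L·hr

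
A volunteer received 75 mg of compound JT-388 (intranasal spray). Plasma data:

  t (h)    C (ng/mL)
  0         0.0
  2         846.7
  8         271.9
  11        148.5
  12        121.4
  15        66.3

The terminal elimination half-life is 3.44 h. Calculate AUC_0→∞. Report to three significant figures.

AUC = 5580 ng/mL·h

Trapezoidal AUC_0→15:
  [0→2]: (0.0+846.7)/2 × 2 = 846.7
  [2→8]: (846.7+271.9)/2 × 6 = 3355.8
  [8→11]: (271.9+148.5)/2 × 3 = 630.6
  [11→12]: (148.5+121.4)/2 × 1 = 134.95
  [12→15]: (121.4+66.3)/2 × 3 = 281.55
  Sum = 5249.6 ng/mL·h
k_e = ln2 / t½ = 0.693147 / 3.44 = 0.2015 h^-1
Extrapolated tail: C_last / k_e = 66.3 / 0.2015 = 329.032
AUC_0→∞ = 5249.6 + 329.032 = 5578.632 ng/mL·h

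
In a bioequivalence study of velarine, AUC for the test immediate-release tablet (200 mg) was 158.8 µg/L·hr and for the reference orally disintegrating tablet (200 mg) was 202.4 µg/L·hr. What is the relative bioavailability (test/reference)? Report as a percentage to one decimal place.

F_rel = 78.5%

F_rel = (AUC_test/D_test) / (AUC_ref/D_ref)
      = (158.8/200) / (202.4/200)
      = 0.794 / 1.012 = 0.7846 = 78.46%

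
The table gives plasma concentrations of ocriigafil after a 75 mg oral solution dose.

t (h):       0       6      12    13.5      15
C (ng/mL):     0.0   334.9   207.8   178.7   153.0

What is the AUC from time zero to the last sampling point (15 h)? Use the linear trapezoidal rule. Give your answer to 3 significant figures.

AUC = 3170 ng/mL·h

Trapezoidal AUC_0→15:
  [0→6]: (0.0+334.9)/2 × 6 = 1004.7
  [6→12]: (334.9+207.8)/2 × 6 = 1628.1
  [12→13.5]: (207.8+178.7)/2 × 1.5 = 289.875
  [13.5→15]: (178.7+153.0)/2 × 1.5 = 248.775
  Sum = 3171.45 ng/mL·h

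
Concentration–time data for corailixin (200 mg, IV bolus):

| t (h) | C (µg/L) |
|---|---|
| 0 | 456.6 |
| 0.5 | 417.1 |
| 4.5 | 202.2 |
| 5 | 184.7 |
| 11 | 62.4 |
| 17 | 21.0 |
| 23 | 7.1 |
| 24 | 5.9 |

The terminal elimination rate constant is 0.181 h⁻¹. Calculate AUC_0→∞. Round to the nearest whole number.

AUC = 2669 µg/L·h

Trapezoidal AUC_0→24:
  [0→0.5]: (456.6+417.1)/2 × 0.5 = 218.425
  [0.5→4.5]: (417.1+202.2)/2 × 4 = 1238.6
  [4.5→5]: (202.2+184.7)/2 × 0.5 = 96.725
  [5→11]: (184.7+62.4)/2 × 6 = 741.3
  [11→17]: (62.4+21.0)/2 × 6 = 250.2
  [17→23]: (21.0+7.1)/2 × 6 = 84.3
  [23→24]: (7.1+5.9)/2 × 1 = 6.5
  Sum = 2636.05 µg/L·h
Extrapolated tail: C_last / k_e = 5.9 / 0.181 = 32.597
AUC_0→∞ = 2636.05 + 32.597 = 2668.647 µg/L·h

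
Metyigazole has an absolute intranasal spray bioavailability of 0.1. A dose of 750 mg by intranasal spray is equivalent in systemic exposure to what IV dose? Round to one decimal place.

Systemic exposure from an extravascular dose = F × D_ev, so the equivalent IV dose is F × D_ev.
D_iv = F × D_ev = 0.1 × 750 = 75 mg

D_iv = 75.0 mg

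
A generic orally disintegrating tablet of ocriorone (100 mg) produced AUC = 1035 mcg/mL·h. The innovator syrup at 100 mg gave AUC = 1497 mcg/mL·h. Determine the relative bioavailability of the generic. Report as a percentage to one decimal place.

F_rel = 69.1%

F_rel = (AUC_test/D_test) / (AUC_ref/D_ref)
      = (1035/100) / (1497/100)
      = 10.35 / 14.97 = 0.6914 = 69.14%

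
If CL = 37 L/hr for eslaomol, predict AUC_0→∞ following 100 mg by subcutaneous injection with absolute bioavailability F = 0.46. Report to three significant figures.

AUC_0→∞ = F × Dose / CL
        = 0.46 × 100 / 37 = 1.24324 mg/L·hr

AUC = 1.24 mg/L·hr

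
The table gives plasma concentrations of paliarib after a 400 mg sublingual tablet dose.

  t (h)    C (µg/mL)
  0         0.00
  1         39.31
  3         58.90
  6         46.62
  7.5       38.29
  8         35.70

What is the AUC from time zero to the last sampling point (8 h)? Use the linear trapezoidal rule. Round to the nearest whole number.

Trapezoidal AUC_0→8:
  [0→1]: (0.00+39.31)/2 × 1 = 19.655
  [1→3]: (39.31+58.90)/2 × 2 = 98.21
  [3→6]: (58.90+46.62)/2 × 3 = 158.28
  [6→7.5]: (46.62+38.29)/2 × 1.5 = 63.6825
  [7.5→8]: (38.29+35.70)/2 × 0.5 = 18.4975
  Sum = 358.325 µg/mL·h

AUC = 358 µg/mL·h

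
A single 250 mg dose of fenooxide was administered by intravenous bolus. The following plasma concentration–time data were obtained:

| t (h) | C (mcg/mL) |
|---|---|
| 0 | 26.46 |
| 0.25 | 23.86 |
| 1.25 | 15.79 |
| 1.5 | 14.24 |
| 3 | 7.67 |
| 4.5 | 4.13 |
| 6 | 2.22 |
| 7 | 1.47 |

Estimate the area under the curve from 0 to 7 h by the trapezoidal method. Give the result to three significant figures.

AUC = 61.8 mcg/mL·h

Trapezoidal AUC_0→7:
  [0→0.25]: (26.46+23.86)/2 × 0.25 = 6.29
  [0.25→1.25]: (23.86+15.79)/2 × 1 = 19.825
  [1.25→1.5]: (15.79+14.24)/2 × 0.25 = 3.75375
  [1.5→3]: (14.24+7.67)/2 × 1.5 = 16.4325
  [3→4.5]: (7.67+4.13)/2 × 1.5 = 8.85
  [4.5→6]: (4.13+2.22)/2 × 1.5 = 4.7625
  [6→7]: (2.22+1.47)/2 × 1 = 1.845
  Sum = 61.75875 mcg/mL·h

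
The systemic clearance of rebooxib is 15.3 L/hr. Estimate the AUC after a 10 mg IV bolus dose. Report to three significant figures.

AUC = 0.654 mg/L·hr

AUC_0→∞ = Dose_iv / CL
        = 10 / 15.3 = 0.653595 mg/L·hr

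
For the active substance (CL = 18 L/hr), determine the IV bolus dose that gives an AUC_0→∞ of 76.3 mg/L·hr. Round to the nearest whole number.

Dose_iv = CL × AUC_0→∞
     = 18 × 76.3 = 1373.4 mg

Dose = 1373 mg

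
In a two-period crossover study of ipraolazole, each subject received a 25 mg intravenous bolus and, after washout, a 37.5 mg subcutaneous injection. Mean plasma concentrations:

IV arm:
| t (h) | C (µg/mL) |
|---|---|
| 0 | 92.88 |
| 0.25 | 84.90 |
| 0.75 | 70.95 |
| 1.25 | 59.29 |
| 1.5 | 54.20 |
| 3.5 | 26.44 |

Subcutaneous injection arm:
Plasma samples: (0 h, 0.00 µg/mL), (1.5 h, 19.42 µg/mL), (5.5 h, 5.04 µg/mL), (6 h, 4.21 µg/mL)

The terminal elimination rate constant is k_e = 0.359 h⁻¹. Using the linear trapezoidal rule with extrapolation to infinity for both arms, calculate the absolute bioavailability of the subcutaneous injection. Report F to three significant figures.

Trapezoidal AUC_0→3.5 (IV):
  [0→0.25]: (92.88+84.90)/2 × 0.25 = 22.2225
  [0.25→0.75]: (84.90+70.95)/2 × 0.5 = 38.9625
  [0.75→1.25]: (70.95+59.29)/2 × 0.5 = 32.56
  [1.25→1.5]: (59.29+54.20)/2 × 0.25 = 14.18625
  [1.5→3.5]: (54.20+26.44)/2 × 2 = 80.64
  Sum = 188.57125 µg/mL·h
IV tail: 26.44/0.359 = 73.649; AUC_iv,0→∞ = 188.57125 + 73.649 = 262.22025 µg/mL·h
Trapezoidal AUC_0→6 (subcutaneous injection):
  [0→1.5]: (0.00+19.42)/2 × 1.5 = 14.565
  [1.5→5.5]: (19.42+5.04)/2 × 4 = 48.92
  [5.5→6]: (5.04+4.21)/2 × 0.5 = 2.3125
  Sum = 65.7975 µg/mL·h
subcutaneous injection tail: 4.21/0.359 = 11.727; AUC_ev,0→∞ = 65.7975 + 11.727 = 77.5245 µg/mL·h
F = (AUC_ev/D_ev)/(AUC_iv/D_iv) = (77.5245/37.5)/(262.22025/25) = 2.06732/10.48881 = 0.1971

F = 0.197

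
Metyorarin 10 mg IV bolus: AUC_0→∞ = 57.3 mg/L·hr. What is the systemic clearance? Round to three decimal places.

CL = 0.175 L/hr

CL = Dose_iv / AUC_0→∞
   = 10 / 57.3 = 0.17452 L/hr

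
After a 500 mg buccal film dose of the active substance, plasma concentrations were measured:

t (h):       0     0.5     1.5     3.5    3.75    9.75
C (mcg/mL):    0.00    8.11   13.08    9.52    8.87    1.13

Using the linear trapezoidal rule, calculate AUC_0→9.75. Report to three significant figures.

Trapezoidal AUC_0→9.75:
  [0→0.5]: (0.00+8.11)/2 × 0.5 = 2.0275
  [0.5→1.5]: (8.11+13.08)/2 × 1 = 10.595
  [1.5→3.5]: (13.08+9.52)/2 × 2 = 22.6
  [3.5→3.75]: (9.52+8.87)/2 × 0.25 = 2.29875
  [3.75→9.75]: (8.87+1.13)/2 × 6 = 30.0
  Sum = 67.52125 mcg/mL·h

AUC = 67.5 mcg/mL·h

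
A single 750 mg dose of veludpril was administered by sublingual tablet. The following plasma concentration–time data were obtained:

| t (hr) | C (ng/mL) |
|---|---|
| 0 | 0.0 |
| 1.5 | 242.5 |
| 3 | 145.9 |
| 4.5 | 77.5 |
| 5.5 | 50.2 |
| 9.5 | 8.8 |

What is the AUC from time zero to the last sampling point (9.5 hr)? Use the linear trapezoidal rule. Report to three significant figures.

Trapezoidal AUC_0→9.5:
  [0→1.5]: (0.0+242.5)/2 × 1.5 = 181.875
  [1.5→3]: (242.5+145.9)/2 × 1.5 = 291.3
  [3→4.5]: (145.9+77.5)/2 × 1.5 = 167.55
  [4.5→5.5]: (77.5+50.2)/2 × 1 = 63.85
  [5.5→9.5]: (50.2+8.8)/2 × 4 = 118.0
  Sum = 822.575 ng/mL·hr

AUC = 823 ng/mL·hr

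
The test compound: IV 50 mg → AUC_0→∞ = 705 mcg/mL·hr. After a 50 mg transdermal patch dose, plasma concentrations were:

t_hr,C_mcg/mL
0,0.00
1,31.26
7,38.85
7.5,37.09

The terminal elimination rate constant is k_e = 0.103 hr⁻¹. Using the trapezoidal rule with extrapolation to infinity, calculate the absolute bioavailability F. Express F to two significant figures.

F = 0.86

Trapezoidal AUC_0→7.5 (transdermal patch):
  [0→1]: (0.00+31.26)/2 × 1 = 15.63
  [1→7]: (31.26+38.85)/2 × 6 = 210.33
  [7→7.5]: (38.85+37.09)/2 × 0.5 = 18.985
  Sum = 244.945 mcg/mL·hr
Tail: C_last/k_e = 37.09/0.103 = 360.097
AUC_0→∞ (transdermal patch) = 244.945 + 360.097 = 605.042 mcg/mL·hr
F = (AUC_ev/D_ev)/(AUC_iv/D_iv) = (605.042/50)/(705/50) = 12.10084/14.1 = 0.8582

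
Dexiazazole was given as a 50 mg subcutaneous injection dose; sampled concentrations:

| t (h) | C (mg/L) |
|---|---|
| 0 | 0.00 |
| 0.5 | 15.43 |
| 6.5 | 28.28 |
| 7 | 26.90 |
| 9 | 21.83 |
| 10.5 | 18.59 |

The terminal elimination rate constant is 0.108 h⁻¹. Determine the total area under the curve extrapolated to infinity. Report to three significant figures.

Trapezoidal AUC_0→10.5:
  [0→0.5]: (0.00+15.43)/2 × 0.5 = 3.8575
  [0.5→6.5]: (15.43+28.28)/2 × 6 = 131.13
  [6.5→7]: (28.28+26.90)/2 × 0.5 = 13.795
  [7→9]: (26.90+21.83)/2 × 2 = 48.73
  [9→10.5]: (21.83+18.59)/2 × 1.5 = 30.315
  Sum = 227.8275 mg/L·h
Extrapolated tail: C_last / k_e = 18.59 / 0.108 = 172.130
AUC_0→∞ = 227.8275 + 172.130 = 399.9575 mg/L·h

AUC = 400 mg/L·h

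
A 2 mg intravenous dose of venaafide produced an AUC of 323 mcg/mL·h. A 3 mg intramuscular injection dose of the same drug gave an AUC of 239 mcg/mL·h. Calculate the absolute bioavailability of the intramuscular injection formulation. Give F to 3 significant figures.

F = (AUC_ev / D_ev) / (AUC_iv / D_iv)
  = (239/3) / (323/2)
  = 79.6667 / 161.5 = 0.4933

F = 0.493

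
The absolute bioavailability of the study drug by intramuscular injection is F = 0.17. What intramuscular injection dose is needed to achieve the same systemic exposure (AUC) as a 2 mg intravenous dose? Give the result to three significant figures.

For equal systemic exposure: F × D_ev = D_iv
D_ev = D_iv / F = 2 / 0.17 = 11.7647 mg

D_intramuscular = 11.8 mg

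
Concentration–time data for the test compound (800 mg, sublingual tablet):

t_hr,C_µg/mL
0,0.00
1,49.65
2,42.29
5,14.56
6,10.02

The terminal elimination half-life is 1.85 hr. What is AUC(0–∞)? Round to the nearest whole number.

AUC = 195 µg/mL·hr

Trapezoidal AUC_0→6:
  [0→1]: (0.00+49.65)/2 × 1 = 24.825
  [1→2]: (49.65+42.29)/2 × 1 = 45.97
  [2→5]: (42.29+14.56)/2 × 3 = 85.275
  [5→6]: (14.56+10.02)/2 × 1 = 12.29
  Sum = 168.36 µg/mL·hr
k_e = ln2 / t½ = 0.693147 / 1.85 = 0.3747 hr^-1
Extrapolated tail: C_last / k_e = 10.02 / 0.3747 = 26.741
AUC_0→∞ = 168.36 + 26.741 = 195.101 µg/mL·hr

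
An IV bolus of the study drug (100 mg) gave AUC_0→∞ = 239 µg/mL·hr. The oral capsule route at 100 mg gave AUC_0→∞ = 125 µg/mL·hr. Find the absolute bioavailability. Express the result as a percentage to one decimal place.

F = 52.3%

F = (AUC_ev / D_ev) / (AUC_iv / D_iv)
  = (125/100) / (239/100)
  = 1.25 / 2.39 = 0.5230
  = 52.30%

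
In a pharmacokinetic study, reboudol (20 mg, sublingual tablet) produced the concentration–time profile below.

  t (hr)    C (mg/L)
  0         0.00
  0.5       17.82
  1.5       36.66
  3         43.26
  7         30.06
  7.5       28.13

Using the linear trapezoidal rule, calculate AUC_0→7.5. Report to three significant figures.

Trapezoidal AUC_0→7.5:
  [0→0.5]: (0.00+17.82)/2 × 0.5 = 4.455
  [0.5→1.5]: (17.82+36.66)/2 × 1 = 27.24
  [1.5→3]: (36.66+43.26)/2 × 1.5 = 59.94
  [3→7]: (43.26+30.06)/2 × 4 = 146.64
  [7→7.5]: (30.06+28.13)/2 × 0.5 = 14.5475
  Sum = 252.8225 mg/L·hr

AUC = 253 mg/L·hr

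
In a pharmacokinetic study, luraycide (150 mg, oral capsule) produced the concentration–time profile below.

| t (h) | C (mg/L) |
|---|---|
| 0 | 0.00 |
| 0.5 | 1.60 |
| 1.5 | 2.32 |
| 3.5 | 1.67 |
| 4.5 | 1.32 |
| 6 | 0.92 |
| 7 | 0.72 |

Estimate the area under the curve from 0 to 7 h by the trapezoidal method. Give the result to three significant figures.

AUC = 10.3 mg/L·h

Trapezoidal AUC_0→7:
  [0→0.5]: (0.00+1.60)/2 × 0.5 = 0.4
  [0.5→1.5]: (1.60+2.32)/2 × 1 = 1.96
  [1.5→3.5]: (2.32+1.67)/2 × 2 = 3.99
  [3.5→4.5]: (1.67+1.32)/2 × 1 = 1.495
  [4.5→6]: (1.32+0.92)/2 × 1.5 = 1.68
  [6→7]: (0.92+0.72)/2 × 1 = 0.82
  Sum = 10.345 mg/L·h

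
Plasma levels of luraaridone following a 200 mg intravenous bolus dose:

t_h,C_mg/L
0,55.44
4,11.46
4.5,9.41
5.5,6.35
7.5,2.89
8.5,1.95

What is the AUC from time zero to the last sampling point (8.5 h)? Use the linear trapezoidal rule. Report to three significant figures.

Trapezoidal AUC_0→8.5:
  [0→4]: (55.44+11.46)/2 × 4 = 133.8
  [4→4.5]: (11.46+9.41)/2 × 0.5 = 5.2175
  [4.5→5.5]: (9.41+6.35)/2 × 1 = 7.88
  [5.5→7.5]: (6.35+2.89)/2 × 2 = 9.24
  [7.5→8.5]: (2.89+1.95)/2 × 1 = 2.42
  Sum = 158.5575 mg/L·h

AUC = 159 mg/L·h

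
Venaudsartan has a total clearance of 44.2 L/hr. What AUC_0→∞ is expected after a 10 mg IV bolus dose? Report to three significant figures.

AUC = 0.226 mg/L·hr

AUC_0→∞ = Dose_iv / CL
        = 10 / 44.2 = 0.226244 mg/L·hr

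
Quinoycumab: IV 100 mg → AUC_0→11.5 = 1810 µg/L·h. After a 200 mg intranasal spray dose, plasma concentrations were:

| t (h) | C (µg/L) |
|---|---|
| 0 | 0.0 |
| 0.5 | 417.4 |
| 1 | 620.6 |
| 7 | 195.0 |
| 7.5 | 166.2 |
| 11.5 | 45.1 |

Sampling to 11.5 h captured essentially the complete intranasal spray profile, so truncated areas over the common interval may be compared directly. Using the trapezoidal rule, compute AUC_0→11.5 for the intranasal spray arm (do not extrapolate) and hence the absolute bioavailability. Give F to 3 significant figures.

F = 0.918

Trapezoidal AUC_0→11.5 (intranasal spray):
  [0→0.5]: (0.0+417.4)/2 × 0.5 = 104.35
  [0.5→1]: (417.4+620.6)/2 × 0.5 = 259.5
  [1→7]: (620.6+195.0)/2 × 6 = 2446.8
  [7→7.5]: (195.0+166.2)/2 × 0.5 = 90.3
  [7.5→11.5]: (166.2+45.1)/2 × 4 = 422.6
  Sum = 3323.55 µg/L·h
F = (AUC_ev/D_ev)/(AUC_iv/D_iv) = (3323.55/200)/(1810/100) = 16.61775/18.1 = 0.9181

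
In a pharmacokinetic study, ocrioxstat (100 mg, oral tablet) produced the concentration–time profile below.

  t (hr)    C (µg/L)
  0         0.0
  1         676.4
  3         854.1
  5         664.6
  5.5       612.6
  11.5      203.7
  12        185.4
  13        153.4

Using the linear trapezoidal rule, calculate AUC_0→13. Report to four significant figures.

AUC = 6422 µg/L·hr

Trapezoidal AUC_0→13:
  [0→1]: (0.0+676.4)/2 × 1 = 338.2
  [1→3]: (676.4+854.1)/2 × 2 = 1530.5
  [3→5]: (854.1+664.6)/2 × 2 = 1518.7
  [5→5.5]: (664.6+612.6)/2 × 0.5 = 319.3
  [5.5→11.5]: (612.6+203.7)/2 × 6 = 2448.9
  [11.5→12]: (203.7+185.4)/2 × 0.5 = 97.275
  [12→13]: (185.4+153.4)/2 × 1 = 169.4
  Sum = 6422.275 µg/L·hr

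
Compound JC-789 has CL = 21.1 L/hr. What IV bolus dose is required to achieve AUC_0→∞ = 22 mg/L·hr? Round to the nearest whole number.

Dose = 464 mg

Dose_iv = CL × AUC_0→∞
     = 21.1 × 22 = 464.2 mg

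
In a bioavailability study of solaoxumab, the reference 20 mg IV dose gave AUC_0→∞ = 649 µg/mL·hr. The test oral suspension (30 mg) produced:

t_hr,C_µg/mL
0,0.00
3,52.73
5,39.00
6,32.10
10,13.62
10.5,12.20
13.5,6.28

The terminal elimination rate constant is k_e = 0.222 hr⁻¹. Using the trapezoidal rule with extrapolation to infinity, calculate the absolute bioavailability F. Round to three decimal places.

Trapezoidal AUC_0→13.5 (oral suspension):
  [0→3]: (0.00+52.73)/2 × 3 = 79.095
  [3→5]: (52.73+39.00)/2 × 2 = 91.73
  [5→6]: (39.00+32.10)/2 × 1 = 35.55
  [6→10]: (32.10+13.62)/2 × 4 = 91.44
  [10→10.5]: (13.62+12.20)/2 × 0.5 = 6.455
  [10.5→13.5]: (12.20+6.28)/2 × 3 = 27.72
  Sum = 331.99 µg/mL·hr
Tail: C_last/k_e = 6.28/0.222 = 28.288
AUC_0→∞ (oral suspension) = 331.99 + 28.288 = 360.278 µg/mL·hr
F = (AUC_ev/D_ev)/(AUC_iv/D_iv) = (360.278/30)/(649/20) = 12.0093/32.45 = 0.3701

F = 0.370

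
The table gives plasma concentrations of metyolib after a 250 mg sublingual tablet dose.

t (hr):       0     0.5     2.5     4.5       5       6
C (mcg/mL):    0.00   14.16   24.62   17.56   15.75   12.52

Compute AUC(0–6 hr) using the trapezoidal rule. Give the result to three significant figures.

Trapezoidal AUC_0→6:
  [0→0.5]: (0.00+14.16)/2 × 0.5 = 3.54
  [0.5→2.5]: (14.16+24.62)/2 × 2 = 38.78
  [2.5→4.5]: (24.62+17.56)/2 × 2 = 42.18
  [4.5→5]: (17.56+15.75)/2 × 0.5 = 8.3275
  [5→6]: (15.75+12.52)/2 × 1 = 14.135
  Sum = 106.9625 mcg/mL·hr

AUC = 107 mcg/mL·hr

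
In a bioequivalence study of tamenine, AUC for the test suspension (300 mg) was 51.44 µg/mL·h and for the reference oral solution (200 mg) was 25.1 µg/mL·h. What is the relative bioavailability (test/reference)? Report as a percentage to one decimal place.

F_rel = (AUC_test/D_test) / (AUC_ref/D_ref)
      = (51.44/300) / (25.1/200)
      = 0.171467 / 0.1255 = 1.3663 = 136.63%

F_rel = 136.6%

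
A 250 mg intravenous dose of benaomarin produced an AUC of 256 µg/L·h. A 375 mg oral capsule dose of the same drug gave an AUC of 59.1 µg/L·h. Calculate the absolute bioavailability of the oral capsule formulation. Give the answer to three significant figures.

F = (AUC_ev / D_ev) / (AUC_iv / D_iv)
  = (59.1/375) / (256/250)
  = 0.1576 / 1.024 = 0.1539

F = 0.154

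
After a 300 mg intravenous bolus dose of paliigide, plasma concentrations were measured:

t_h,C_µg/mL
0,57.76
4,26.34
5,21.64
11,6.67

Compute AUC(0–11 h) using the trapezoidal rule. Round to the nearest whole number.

Trapezoidal AUC_0→11:
  [0→4]: (57.76+26.34)/2 × 4 = 168.2
  [4→5]: (26.34+21.64)/2 × 1 = 23.99
  [5→11]: (21.64+6.67)/2 × 6 = 84.93
  Sum = 277.12 µg/mL·h

AUC = 277 µg/mL·h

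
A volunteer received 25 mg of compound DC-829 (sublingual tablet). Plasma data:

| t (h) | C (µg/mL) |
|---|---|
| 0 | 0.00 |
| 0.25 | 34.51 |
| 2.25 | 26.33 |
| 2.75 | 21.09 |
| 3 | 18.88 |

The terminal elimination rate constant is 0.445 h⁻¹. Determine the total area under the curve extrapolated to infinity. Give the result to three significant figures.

AUC = 124 µg/mL·h

Trapezoidal AUC_0→3:
  [0→0.25]: (0.00+34.51)/2 × 0.25 = 4.31375
  [0.25→2.25]: (34.51+26.33)/2 × 2 = 60.84
  [2.25→2.75]: (26.33+21.09)/2 × 0.5 = 11.855
  [2.75→3]: (21.09+18.88)/2 × 0.25 = 4.99625
  Sum = 82.005 µg/mL·h
Extrapolated tail: C_last / k_e = 18.88 / 0.445 = 42.427
AUC_0→∞ = 82.005 + 42.427 = 124.432 µg/mL·h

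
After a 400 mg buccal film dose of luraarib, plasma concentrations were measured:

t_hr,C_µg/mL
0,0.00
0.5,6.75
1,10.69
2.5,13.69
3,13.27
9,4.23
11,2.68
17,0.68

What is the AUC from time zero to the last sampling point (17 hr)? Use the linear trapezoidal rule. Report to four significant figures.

Trapezoidal AUC_0→17:
  [0→0.5]: (0.00+6.75)/2 × 0.5 = 1.6875
  [0.5→1]: (6.75+10.69)/2 × 0.5 = 4.36
  [1→2.5]: (10.69+13.69)/2 × 1.5 = 18.285
  [2.5→3]: (13.69+13.27)/2 × 0.5 = 6.74
  [3→9]: (13.27+4.23)/2 × 6 = 52.5
  [9→11]: (4.23+2.68)/2 × 2 = 6.91
  [11→17]: (2.68+0.68)/2 × 6 = 10.08
  Sum = 100.5625 µg/mL·hr

AUC = 100.6 µg/mL·hr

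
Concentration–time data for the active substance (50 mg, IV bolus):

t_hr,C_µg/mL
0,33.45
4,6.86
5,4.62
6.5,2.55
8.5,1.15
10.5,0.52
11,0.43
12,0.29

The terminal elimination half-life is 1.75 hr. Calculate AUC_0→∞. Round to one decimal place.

AUC = 98.4 µg/mL·hr

Trapezoidal AUC_0→12:
  [0→4]: (33.45+6.86)/2 × 4 = 80.62
  [4→5]: (6.86+4.62)/2 × 1 = 5.74
  [5→6.5]: (4.62+2.55)/2 × 1.5 = 5.3775
  [6.5→8.5]: (2.55+1.15)/2 × 2 = 3.7
  [8.5→10.5]: (1.15+0.52)/2 × 2 = 1.67
  [10.5→11]: (0.52+0.43)/2 × 0.5 = 0.2375
  [11→12]: (0.43+0.29)/2 × 1 = 0.36
  Sum = 97.705 µg/mL·hr
k_e = ln2 / t½ = 0.693147 / 1.75 = 0.3961 hr^-1
Extrapolated tail: C_last / k_e = 0.29 / 0.3961 = 0.732
AUC_0→∞ = 97.705 + 0.732 = 98.437 µg/mL·hr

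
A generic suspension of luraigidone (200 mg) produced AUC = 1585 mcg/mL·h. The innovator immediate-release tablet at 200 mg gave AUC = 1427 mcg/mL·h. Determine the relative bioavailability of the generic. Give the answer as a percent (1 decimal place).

F_rel = 111.1%

F_rel = (AUC_test/D_test) / (AUC_ref/D_ref)
      = (1585/200) / (1427/200)
      = 7.925 / 7.135 = 1.1107 = 111.07%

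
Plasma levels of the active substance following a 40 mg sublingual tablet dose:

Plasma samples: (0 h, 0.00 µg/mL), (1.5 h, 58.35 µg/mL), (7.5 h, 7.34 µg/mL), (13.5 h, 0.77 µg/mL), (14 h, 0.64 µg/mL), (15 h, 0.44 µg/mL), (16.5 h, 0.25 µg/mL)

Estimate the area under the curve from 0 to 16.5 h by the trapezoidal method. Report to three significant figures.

AUC = 267 µg/mL·h

Trapezoidal AUC_0→16.5:
  [0→1.5]: (0.00+58.35)/2 × 1.5 = 43.7625
  [1.5→7.5]: (58.35+7.34)/2 × 6 = 197.07
  [7.5→13.5]: (7.34+0.77)/2 × 6 = 24.33
  [13.5→14]: (0.77+0.64)/2 × 0.5 = 0.3525
  [14→15]: (0.64+0.44)/2 × 1 = 0.54
  [15→16.5]: (0.44+0.25)/2 × 1.5 = 0.5175
  Sum = 266.5725 µg/mL·h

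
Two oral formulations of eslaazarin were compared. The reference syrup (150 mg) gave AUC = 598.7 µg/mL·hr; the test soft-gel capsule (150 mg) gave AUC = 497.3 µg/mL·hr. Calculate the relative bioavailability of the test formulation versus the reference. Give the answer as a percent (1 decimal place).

F_rel = 83.1%

F_rel = (AUC_test/D_test) / (AUC_ref/D_ref)
      = (497.3/150) / (598.7/150)
      = 3.31533 / 3.99133 = 0.8306 = 83.06%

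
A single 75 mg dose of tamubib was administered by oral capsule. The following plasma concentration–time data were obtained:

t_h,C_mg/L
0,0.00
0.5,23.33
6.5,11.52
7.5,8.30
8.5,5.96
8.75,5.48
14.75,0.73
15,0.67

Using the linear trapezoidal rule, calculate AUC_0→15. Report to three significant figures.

AUC = 148 mg/L·h

Trapezoidal AUC_0→15:
  [0→0.5]: (0.00+23.33)/2 × 0.5 = 5.8325
  [0.5→6.5]: (23.33+11.52)/2 × 6 = 104.55
  [6.5→7.5]: (11.52+8.30)/2 × 1 = 9.91
  [7.5→8.5]: (8.30+5.96)/2 × 1 = 7.13
  [8.5→8.75]: (5.96+5.48)/2 × 0.25 = 1.43
  [8.75→14.75]: (5.48+0.73)/2 × 6 = 18.63
  [14.75→15]: (0.73+0.67)/2 × 0.25 = 0.175
  Sum = 147.6575 mg/L·h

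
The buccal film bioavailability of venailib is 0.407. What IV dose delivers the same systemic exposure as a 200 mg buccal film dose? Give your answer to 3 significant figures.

Systemic exposure from an extravascular dose = F × D_ev, so the equivalent IV dose is F × D_ev.
D_iv = F × D_ev = 0.407 × 200 = 81.4 mg

D_iv = 81.4 mg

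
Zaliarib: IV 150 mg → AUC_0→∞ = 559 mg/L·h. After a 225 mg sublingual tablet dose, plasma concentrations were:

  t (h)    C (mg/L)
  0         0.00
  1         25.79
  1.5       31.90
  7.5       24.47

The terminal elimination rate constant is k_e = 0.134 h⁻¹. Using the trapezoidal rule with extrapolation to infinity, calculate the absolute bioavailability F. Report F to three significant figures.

F = 0.452

Trapezoidal AUC_0→7.5 (sublingual tablet):
  [0→1]: (0.00+25.79)/2 × 1 = 12.895
  [1→1.5]: (25.79+31.90)/2 × 0.5 = 14.4225
  [1.5→7.5]: (31.90+24.47)/2 × 6 = 169.11
  Sum = 196.4275 mg/L·h
Tail: C_last/k_e = 24.47/0.134 = 182.612
AUC_0→∞ (sublingual tablet) = 196.4275 + 182.612 = 379.0395 mg/L·h
F = (AUC_ev/D_ev)/(AUC_iv/D_iv) = (379.0395/225)/(559/150) = 1.68462/3.72667 = 0.4520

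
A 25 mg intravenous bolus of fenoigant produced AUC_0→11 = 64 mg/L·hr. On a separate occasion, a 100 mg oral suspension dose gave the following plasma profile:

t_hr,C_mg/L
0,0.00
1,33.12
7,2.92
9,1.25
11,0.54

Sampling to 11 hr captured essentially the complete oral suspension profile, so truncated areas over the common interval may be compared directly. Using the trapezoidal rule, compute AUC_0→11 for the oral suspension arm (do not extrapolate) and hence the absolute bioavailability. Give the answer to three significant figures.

F = 0.510

Trapezoidal AUC_0→11 (oral suspension):
  [0→1]: (0.00+33.12)/2 × 1 = 16.56
  [1→7]: (33.12+2.92)/2 × 6 = 108.12
  [7→9]: (2.92+1.25)/2 × 2 = 4.17
  [9→11]: (1.25+0.54)/2 × 2 = 1.79
  Sum = 130.64 mg/L·hr
F = (AUC_ev/D_ev)/(AUC_iv/D_iv) = (130.64/100)/(64/25) = 1.3064/2.56 = 0.5103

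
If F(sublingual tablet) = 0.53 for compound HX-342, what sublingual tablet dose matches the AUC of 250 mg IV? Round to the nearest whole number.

D_sublingual = 472 mg

For equal systemic exposure: F × D_ev = D_iv
D_ev = D_iv / F = 250 / 0.53 = 471.698 mg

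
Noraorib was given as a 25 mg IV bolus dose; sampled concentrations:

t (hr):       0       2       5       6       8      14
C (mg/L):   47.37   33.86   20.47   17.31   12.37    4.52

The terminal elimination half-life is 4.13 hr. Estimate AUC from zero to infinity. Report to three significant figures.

AUC = 289 mg/L·hr

Trapezoidal AUC_0→14:
  [0→2]: (47.37+33.86)/2 × 2 = 81.23
  [2→5]: (33.86+20.47)/2 × 3 = 81.495
  [5→6]: (20.47+17.31)/2 × 1 = 18.89
  [6→8]: (17.31+12.37)/2 × 2 = 29.68
  [8→14]: (12.37+4.52)/2 × 6 = 50.67
  Sum = 261.965 mg/L·hr
k_e = ln2 / t½ = 0.693147 / 4.13 = 0.1678 hr^-1
Extrapolated tail: C_last / k_e = 4.52 / 0.1678 = 26.937
AUC_0→∞ = 261.965 + 26.937 = 288.902 mg/L·hr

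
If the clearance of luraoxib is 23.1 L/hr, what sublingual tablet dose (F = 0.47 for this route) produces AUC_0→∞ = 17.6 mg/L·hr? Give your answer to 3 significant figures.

Dose = CL × AUC_0→∞ / F
     = 23.1 × 17.6 / 0.47 = 865.021 mg

Dose = 865 mg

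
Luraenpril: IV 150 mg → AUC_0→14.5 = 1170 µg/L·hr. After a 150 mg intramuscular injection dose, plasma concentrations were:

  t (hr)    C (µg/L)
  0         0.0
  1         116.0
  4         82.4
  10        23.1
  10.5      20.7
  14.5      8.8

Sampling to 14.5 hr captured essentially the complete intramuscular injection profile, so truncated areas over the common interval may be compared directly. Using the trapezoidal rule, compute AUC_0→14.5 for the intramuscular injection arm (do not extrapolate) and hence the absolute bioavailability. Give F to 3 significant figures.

F = 0.634

Trapezoidal AUC_0→14.5 (intramuscular injection):
  [0→1]: (0.0+116.0)/2 × 1 = 58.0
  [1→4]: (116.0+82.4)/2 × 3 = 297.6
  [4→10]: (82.4+23.1)/2 × 6 = 316.5
  [10→10.5]: (23.1+20.7)/2 × 0.5 = 10.95
  [10.5→14.5]: (20.7+8.8)/2 × 4 = 59.0
  Sum = 742.05 µg/L·hr
F = (AUC_ev/D_ev)/(AUC_iv/D_iv) = (742.05/150)/(1170/150) = 4.947/7.8 = 0.6342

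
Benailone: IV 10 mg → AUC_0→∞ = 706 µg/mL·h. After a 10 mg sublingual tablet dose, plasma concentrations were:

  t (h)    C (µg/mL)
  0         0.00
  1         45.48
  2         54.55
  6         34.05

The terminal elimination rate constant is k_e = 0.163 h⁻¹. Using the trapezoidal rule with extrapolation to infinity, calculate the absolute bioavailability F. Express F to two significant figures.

Trapezoidal AUC_0→6 (sublingual tablet):
  [0→1]: (0.00+45.48)/2 × 1 = 22.74
  [1→2]: (45.48+54.55)/2 × 1 = 50.015
  [2→6]: (54.55+34.05)/2 × 4 = 177.2
  Sum = 249.955 µg/mL·h
Tail: C_last/k_e = 34.05/0.163 = 208.896
AUC_0→∞ (sublingual tablet) = 249.955 + 208.896 = 458.851 µg/mL·h
F = (AUC_ev/D_ev)/(AUC_iv/D_iv) = (458.851/10)/(706/10) = 45.8851/70.6 = 0.6499

F = 0.65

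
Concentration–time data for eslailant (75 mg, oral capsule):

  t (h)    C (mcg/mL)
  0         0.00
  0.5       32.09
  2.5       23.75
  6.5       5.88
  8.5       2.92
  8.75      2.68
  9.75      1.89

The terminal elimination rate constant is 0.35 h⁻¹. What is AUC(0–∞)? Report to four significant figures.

AUC = 140.3 mcg/mL·h

Trapezoidal AUC_0→9.75:
  [0→0.5]: (0.00+32.09)/2 × 0.5 = 8.0225
  [0.5→2.5]: (32.09+23.75)/2 × 2 = 55.84
  [2.5→6.5]: (23.75+5.88)/2 × 4 = 59.26
  [6.5→8.5]: (5.88+2.92)/2 × 2 = 8.8
  [8.5→8.75]: (2.92+2.68)/2 × 0.25 = 0.7
  [8.75→9.75]: (2.68+1.89)/2 × 1 = 2.285
  Sum = 134.9075 mcg/mL·h
Extrapolated tail: C_last / k_e = 1.89 / 0.35 = 5.400
AUC_0→∞ = 134.9075 + 5.400 = 140.3075 mcg/mL·h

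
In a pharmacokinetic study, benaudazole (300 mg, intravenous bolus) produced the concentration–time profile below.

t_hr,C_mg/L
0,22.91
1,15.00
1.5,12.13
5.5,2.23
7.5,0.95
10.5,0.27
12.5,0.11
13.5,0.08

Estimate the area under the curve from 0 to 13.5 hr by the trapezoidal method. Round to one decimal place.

Trapezoidal AUC_0→13.5:
  [0→1]: (22.91+15.00)/2 × 1 = 18.955
  [1→1.5]: (15.00+12.13)/2 × 0.5 = 6.7825
  [1.5→5.5]: (12.13+2.23)/2 × 4 = 28.72
  [5.5→7.5]: (2.23+0.95)/2 × 2 = 3.18
  [7.5→10.5]: (0.95+0.27)/2 × 3 = 1.83
  [10.5→12.5]: (0.27+0.11)/2 × 2 = 0.38
  [12.5→13.5]: (0.11+0.08)/2 × 1 = 0.095
  Sum = 59.9425 mg/L·hr

AUC = 59.9 mg/L·hr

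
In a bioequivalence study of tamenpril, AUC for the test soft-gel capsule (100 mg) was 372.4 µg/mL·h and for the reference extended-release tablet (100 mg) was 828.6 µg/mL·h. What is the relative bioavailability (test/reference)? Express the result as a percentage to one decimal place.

F_rel = (AUC_test/D_test) / (AUC_ref/D_ref)
      = (372.4/100) / (828.6/100)
      = 3.724 / 8.286 = 0.4494 = 44.94%

F_rel = 44.9%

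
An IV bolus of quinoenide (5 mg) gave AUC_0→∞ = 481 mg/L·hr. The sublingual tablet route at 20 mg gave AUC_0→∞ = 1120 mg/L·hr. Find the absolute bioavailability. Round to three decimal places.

F = 0.582

F = (AUC_ev / D_ev) / (AUC_iv / D_iv)
  = (1120/20) / (481/5)
  = 56 / 96.2 = 0.5821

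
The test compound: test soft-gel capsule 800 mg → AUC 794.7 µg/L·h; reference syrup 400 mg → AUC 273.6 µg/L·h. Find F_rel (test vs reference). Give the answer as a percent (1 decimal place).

F_rel = (AUC_test/D_test) / (AUC_ref/D_ref)
      = (794.7/800) / (273.6/400)
      = 0.993375 / 0.684 = 1.4523 = 145.23%

F_rel = 145.2%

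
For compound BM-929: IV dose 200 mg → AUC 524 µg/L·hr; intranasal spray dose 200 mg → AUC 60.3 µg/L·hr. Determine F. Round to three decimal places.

F = 0.115

F = (AUC_ev / D_ev) / (AUC_iv / D_iv)
  = (60.3/200) / (524/200)
  = 0.3015 / 2.62 = 0.1151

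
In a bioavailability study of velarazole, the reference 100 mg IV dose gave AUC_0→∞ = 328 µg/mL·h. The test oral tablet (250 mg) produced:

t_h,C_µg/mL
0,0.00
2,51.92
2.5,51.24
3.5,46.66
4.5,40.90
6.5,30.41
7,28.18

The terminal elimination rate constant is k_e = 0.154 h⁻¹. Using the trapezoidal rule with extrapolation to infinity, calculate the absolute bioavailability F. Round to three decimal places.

Trapezoidal AUC_0→7 (oral tablet):
  [0→2]: (0.00+51.92)/2 × 2 = 51.92
  [2→2.5]: (51.92+51.24)/2 × 0.5 = 25.79
  [2.5→3.5]: (51.24+46.66)/2 × 1 = 48.95
  [3.5→4.5]: (46.66+40.90)/2 × 1 = 43.78
  [4.5→6.5]: (40.90+30.41)/2 × 2 = 71.31
  [6.5→7]: (30.41+28.18)/2 × 0.5 = 14.6475
  Sum = 256.3975 µg/mL·h
Tail: C_last/k_e = 28.18/0.154 = 182.987
AUC_0→∞ (oral tablet) = 256.3975 + 182.987 = 439.3845 µg/mL·h
F = (AUC_ev/D_ev)/(AUC_iv/D_iv) = (439.3845/250)/(328/100) = 1.757538/3.28 = 0.5358

F = 0.536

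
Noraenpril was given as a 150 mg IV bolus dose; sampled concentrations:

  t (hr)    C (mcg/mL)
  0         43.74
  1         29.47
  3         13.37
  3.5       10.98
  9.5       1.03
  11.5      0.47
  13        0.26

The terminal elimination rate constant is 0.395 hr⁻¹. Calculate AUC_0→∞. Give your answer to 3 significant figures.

Trapezoidal AUC_0→13:
  [0→1]: (43.74+29.47)/2 × 1 = 36.605
  [1→3]: (29.47+13.37)/2 × 2 = 42.84
  [3→3.5]: (13.37+10.98)/2 × 0.5 = 6.0875
  [3.5→9.5]: (10.98+1.03)/2 × 6 = 36.03
  [9.5→11.5]: (1.03+0.47)/2 × 2 = 1.5
  [11.5→13]: (0.47+0.26)/2 × 1.5 = 0.5475
  Sum = 123.61 mcg/mL·hr
Extrapolated tail: C_last / k_e = 0.26 / 0.395 = 0.658
AUC_0→∞ = 123.61 + 0.658 = 124.268 mcg/mL·hr

AUC = 124 mcg/mL·hr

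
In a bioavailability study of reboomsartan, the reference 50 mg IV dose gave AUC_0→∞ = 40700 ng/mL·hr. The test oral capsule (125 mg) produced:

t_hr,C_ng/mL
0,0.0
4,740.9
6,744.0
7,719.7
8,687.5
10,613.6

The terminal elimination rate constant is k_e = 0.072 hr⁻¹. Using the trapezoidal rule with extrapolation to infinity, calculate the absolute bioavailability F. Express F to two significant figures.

Trapezoidal AUC_0→10 (oral capsule):
  [0→4]: (0.0+740.9)/2 × 4 = 1481.8
  [4→6]: (740.9+744.0)/2 × 2 = 1484.9
  [6→7]: (744.0+719.7)/2 × 1 = 731.85
  [7→8]: (719.7+687.5)/2 × 1 = 703.6
  [8→10]: (687.5+613.6)/2 × 2 = 1301.1
  Sum = 5703.25 ng/mL·hr
Tail: C_last/k_e = 613.6/0.072 = 8522.222
AUC_0→∞ (oral capsule) = 5703.25 + 8522.222 = 14225.472 ng/mL·hr
F = (AUC_ev/D_ev)/(AUC_iv/D_iv) = (14225.472/125)/(40700/50) = 113.804/814 = 0.1398

F = 0.14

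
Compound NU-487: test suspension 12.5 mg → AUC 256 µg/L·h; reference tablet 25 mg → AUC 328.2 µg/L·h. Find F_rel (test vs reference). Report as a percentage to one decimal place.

F_rel = 156.0%

F_rel = (AUC_test/D_test) / (AUC_ref/D_ref)
      = (256/12.5) / (328.2/25)
      = 20.48 / 13.128 = 1.5600 = 156.00%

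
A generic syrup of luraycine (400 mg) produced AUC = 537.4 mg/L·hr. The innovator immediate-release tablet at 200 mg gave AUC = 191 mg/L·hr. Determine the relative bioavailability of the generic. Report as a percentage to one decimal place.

F_rel = 140.7%

F_rel = (AUC_test/D_test) / (AUC_ref/D_ref)
      = (537.4/400) / (191/200)
      = 1.3435 / 0.955 = 1.4068 = 140.68%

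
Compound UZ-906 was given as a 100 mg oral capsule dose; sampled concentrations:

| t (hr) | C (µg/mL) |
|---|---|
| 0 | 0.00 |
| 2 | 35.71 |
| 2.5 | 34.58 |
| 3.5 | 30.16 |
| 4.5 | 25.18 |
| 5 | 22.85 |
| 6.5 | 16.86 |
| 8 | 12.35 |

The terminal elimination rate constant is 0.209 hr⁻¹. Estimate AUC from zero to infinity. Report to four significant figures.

Trapezoidal AUC_0→8:
  [0→2]: (0.00+35.71)/2 × 2 = 35.71
  [2→2.5]: (35.71+34.58)/2 × 0.5 = 17.5725
  [2.5→3.5]: (34.58+30.16)/2 × 1 = 32.37
  [3.5→4.5]: (30.16+25.18)/2 × 1 = 27.67
  [4.5→5]: (25.18+22.85)/2 × 0.5 = 12.0075
  [5→6.5]: (22.85+16.86)/2 × 1.5 = 29.7825
  [6.5→8]: (16.86+12.35)/2 × 1.5 = 21.9075
  Sum = 177.02 µg/mL·hr
Extrapolated tail: C_last / k_e = 12.35 / 0.209 = 59.091
AUC_0→∞ = 177.02 + 59.091 = 236.111 µg/mL·hr

AUC = 236.1 µg/mL·hr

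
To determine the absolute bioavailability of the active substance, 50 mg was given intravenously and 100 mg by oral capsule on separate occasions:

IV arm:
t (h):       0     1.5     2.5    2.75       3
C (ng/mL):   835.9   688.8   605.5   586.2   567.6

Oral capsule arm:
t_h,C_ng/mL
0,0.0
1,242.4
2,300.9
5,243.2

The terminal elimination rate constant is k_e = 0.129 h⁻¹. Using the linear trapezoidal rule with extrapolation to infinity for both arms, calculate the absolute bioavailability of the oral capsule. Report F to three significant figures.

Trapezoidal AUC_0→3 (IV):
  [0→1.5]: (835.9+688.8)/2 × 1.5 = 1143.525
  [1.5→2.5]: (688.8+605.5)/2 × 1 = 647.15
  [2.5→2.75]: (605.5+586.2)/2 × 0.25 = 148.9625
  [2.75→3]: (586.2+567.6)/2 × 0.25 = 144.225
  Sum = 2083.8625 ng/mL·h
IV tail: 567.6/0.129 = 4400.000; AUC_iv,0→∞ = 2083.8625 + 4400.000 = 6483.8625 ng/mL·h
Trapezoidal AUC_0→5 (oral capsule):
  [0→1]: (0.0+242.4)/2 × 1 = 121.2
  [1→2]: (242.4+300.9)/2 × 1 = 271.65
  [2→5]: (300.9+243.2)/2 × 3 = 816.15
  Sum = 1209.0 ng/mL·h
oral capsule tail: 243.2/0.129 = 1885.271; AUC_ev,0→∞ = 1209.0 + 1885.271 = 3094.271 ng/mL·h
F = (AUC_ev/D_ev)/(AUC_iv/D_iv) = (3094.271/100)/(6483.8625/50) = 30.94271/129.67725 = 0.2386

F = 0.239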